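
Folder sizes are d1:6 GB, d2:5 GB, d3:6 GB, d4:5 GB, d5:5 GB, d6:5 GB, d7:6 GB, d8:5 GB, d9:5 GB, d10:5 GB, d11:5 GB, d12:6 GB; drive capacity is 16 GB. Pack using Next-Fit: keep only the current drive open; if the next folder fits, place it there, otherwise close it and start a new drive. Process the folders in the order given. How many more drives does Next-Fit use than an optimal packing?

1

Next-Fit: [6,5] [6,5,5] [5,6,5] [5,5,5] [6] → 5 drives.
Total size 64 GB; any packing needs at least ⌈64/16⌉ = 4 drives.
An optimal packing achieves that bound: [6,5,5] [6,5,5] [6,5,5] [6,5,5] → 4 drives.
Excess: 5 − 4 = 1.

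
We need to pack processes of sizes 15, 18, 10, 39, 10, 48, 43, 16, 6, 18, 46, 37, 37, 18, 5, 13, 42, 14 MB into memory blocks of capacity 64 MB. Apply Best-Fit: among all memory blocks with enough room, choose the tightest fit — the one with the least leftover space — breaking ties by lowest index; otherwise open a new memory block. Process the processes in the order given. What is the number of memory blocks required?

memory block 1: place 15 MB, 49 MB left
memory block 1: place 18 MB, 31 MB left
memory block 1: place 10 MB, 21 MB left
memory block 2: place 39 MB, 25 MB left
memory block 1: place 10 MB, 11 MB left
memory block 3: place 48 MB, 16 MB left
memory block 4: place 43 MB, 21 MB left
memory block 3: place 16 MB, 0 MB left
memory block 1: place 6 MB, 5 MB left
memory block 4: place 18 MB, 3 MB left
memory block 5: place 46 MB, 18 MB left
memory block 6: place 37 MB, 27 MB left
memory block 7: place 37 MB, 27 MB left
memory block 5: place 18 MB, 0 MB left
memory block 1: place 5 MB, 0 MB left
memory block 2: place 13 MB, 12 MB left
memory block 8: place 42 MB, 22 MB left
memory block 8: place 14 MB, 8 MB left
Final memory blocks: [15,18,10,10,6,5] [39,13] [48,16] [43,18] [46,18] [37] [37] [42,14].

8 memory blocks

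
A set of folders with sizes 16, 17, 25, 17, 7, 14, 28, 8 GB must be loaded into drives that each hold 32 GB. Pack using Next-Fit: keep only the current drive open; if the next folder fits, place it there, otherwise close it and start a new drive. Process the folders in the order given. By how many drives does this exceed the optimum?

Next-Fit: [16] [17] [25] [17,7] [14] [28] [8] → 7 drives.
Total size 132 GB; any packing needs at least ⌈132/32⌉ = 5 drives.
An optimal packing achieves that bound: [28] [25,7] [17,14] [17,8] [16] → 5 drives.
Excess: 7 − 5 = 2.

2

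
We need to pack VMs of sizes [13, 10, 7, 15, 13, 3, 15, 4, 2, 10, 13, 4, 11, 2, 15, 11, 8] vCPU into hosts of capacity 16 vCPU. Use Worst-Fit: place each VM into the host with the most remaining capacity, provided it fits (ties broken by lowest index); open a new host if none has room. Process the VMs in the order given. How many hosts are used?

13 vCPU → host 1 (remaining 3 vCPU)
10 vCPU → host 2 (remaining 6 vCPU)
7 vCPU → host 3 (remaining 9 vCPU)
15 vCPU → host 4 (remaining 1 vCPU)
13 vCPU → host 5 (remaining 3 vCPU)
3 vCPU → host 3 (remaining 6 vCPU)
15 vCPU → host 6 (remaining 1 vCPU)
4 vCPU → host 2 (remaining 2 vCPU)
2 vCPU → host 3 (remaining 4 vCPU)
10 vCPU → host 7 (remaining 6 vCPU)
13 vCPU → host 8 (remaining 3 vCPU)
4 vCPU → host 7 (remaining 2 vCPU)
11 vCPU → host 9 (remaining 5 vCPU)
2 vCPU → host 9 (remaining 3 vCPU)
15 vCPU → host 10 (remaining 1 vCPU)
11 vCPU → host 11 (remaining 5 vCPU)
8 vCPU → host 12 (remaining 8 vCPU)
Final hosts: [13] [10,4] [7,3,2] [15] [13] [15] [10,4] [13] [11,2] [15] [11] [8].

12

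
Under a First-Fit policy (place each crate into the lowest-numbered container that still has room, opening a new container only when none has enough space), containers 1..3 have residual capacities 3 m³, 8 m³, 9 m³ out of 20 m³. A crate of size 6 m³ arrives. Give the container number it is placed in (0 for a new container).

2

Containers with room: container 2 (8 m³), container 3 (9 m³).
The first with room is container 2.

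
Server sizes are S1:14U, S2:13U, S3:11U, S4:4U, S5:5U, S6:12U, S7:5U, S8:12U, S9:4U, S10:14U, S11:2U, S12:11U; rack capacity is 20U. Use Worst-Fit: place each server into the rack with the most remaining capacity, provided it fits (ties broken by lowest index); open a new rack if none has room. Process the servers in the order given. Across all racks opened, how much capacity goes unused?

S1 (14U) → rack 1 (remaining 6U)
S2 (13U) → rack 2 (remaining 7U)
S3 (11U) → rack 3 (remaining 9U)
S4 (4U) → rack 3 (remaining 5U)
S5 (5U) → rack 2 (remaining 2U)
S6 (12U) → rack 4 (remaining 8U)
S7 (5U) → rack 4 (remaining 3U)
S8 (12U) → rack 5 (remaining 8U)
S9 (4U) → rack 5 (remaining 4U)
S10 (14U) → rack 6 (remaining 6U)
S11 (2U) → rack 1 (remaining 4U)
S12 (11U) → rack 7 (remaining 9U)
7 racks × 20U = 140U; used 107U; unused 33U.

33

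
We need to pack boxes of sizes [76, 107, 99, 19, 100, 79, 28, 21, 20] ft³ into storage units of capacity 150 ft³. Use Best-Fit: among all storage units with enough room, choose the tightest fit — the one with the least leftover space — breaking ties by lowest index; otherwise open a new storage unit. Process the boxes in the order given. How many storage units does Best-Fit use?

Put 76 ft³ in storage unit 1; 74 ft³ remain.
Put 107 ft³ in storage unit 2; 43 ft³ remain.
Put 99 ft³ in storage unit 3; 51 ft³ remain.
Put 19 ft³ in storage unit 2; 24 ft³ remain.
Put 100 ft³ in storage unit 4; 50 ft³ remain.
Put 79 ft³ in storage unit 5; 71 ft³ remain.
Put 28 ft³ in storage unit 4; 22 ft³ remain.
Put 21 ft³ in storage unit 4; 1 ft³ remain.
Put 20 ft³ in storage unit 2; 4 ft³ remain.
Final storage units: [76] [107,19,20] [99] [100,28,21] [79].

5 storage units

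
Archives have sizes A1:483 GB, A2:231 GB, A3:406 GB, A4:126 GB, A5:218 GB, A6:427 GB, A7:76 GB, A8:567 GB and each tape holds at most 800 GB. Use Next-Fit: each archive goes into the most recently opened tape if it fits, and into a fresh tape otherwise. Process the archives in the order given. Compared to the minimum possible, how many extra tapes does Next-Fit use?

0

Next-Fit: [483,231] [406,126,218] [427,76] [567] → 4 tapes.
Total size 2534 GB; any packing needs at least ⌈2534/800⌉ = 4 tapes.
So 4 is already optimal.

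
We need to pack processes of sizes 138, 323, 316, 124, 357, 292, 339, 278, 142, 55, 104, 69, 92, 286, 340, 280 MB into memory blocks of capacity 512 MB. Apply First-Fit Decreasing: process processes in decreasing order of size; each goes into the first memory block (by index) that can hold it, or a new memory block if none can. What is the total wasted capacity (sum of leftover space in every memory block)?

1073

Sorted descending: 357, 340, 339, 323, 316, 292, 286, 280, 278, 142, 138, 124, 104, 92, 69, 55.
357 MB → memory block 1 (remaining 155 MB)
340 MB → memory block 2 (remaining 172 MB)
339 MB → memory block 3 (remaining 173 MB)
323 MB → memory block 4 (remaining 189 MB)
316 MB → memory block 5 (remaining 196 MB)
292 MB → memory block 6 (remaining 220 MB)
286 MB → memory block 7 (remaining 226 MB)
280 MB → memory block 8 (remaining 232 MB)
278 MB → memory block 9 (remaining 234 MB)
142 MB → memory block 1 (remaining 13 MB)
138 MB → memory block 2 (remaining 34 MB)
124 MB → memory block 3 (remaining 49 MB)
104 MB → memory block 4 (remaining 85 MB)
92 MB → memory block 5 (remaining 104 MB)
69 MB → memory block 4 (remaining 16 MB)
55 MB → memory block 5 (remaining 49 MB)
9 memory blocks × 512 MB = 4608 MB; used 3535 MB; unused 1073 MB.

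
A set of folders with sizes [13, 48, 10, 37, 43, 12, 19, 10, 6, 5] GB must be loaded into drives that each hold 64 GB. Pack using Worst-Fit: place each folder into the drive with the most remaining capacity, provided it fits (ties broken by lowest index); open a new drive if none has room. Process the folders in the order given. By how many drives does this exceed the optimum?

Worst-Fit: [13,48] [10,37] [43,12] [19,10,6,5] → 4 drives.
Total size 203 GB; any packing needs at least ⌈203/64⌉ = 4 drives.
So 4 is already optimal.

0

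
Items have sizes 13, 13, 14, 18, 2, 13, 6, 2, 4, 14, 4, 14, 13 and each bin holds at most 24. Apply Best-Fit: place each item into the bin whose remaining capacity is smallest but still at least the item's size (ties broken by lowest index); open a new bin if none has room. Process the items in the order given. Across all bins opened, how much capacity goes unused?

62

Put 13 in bin 1; 11 remain.
Put 13 in bin 2; 11 remain.
Put 14 in bin 3; 10 remain.
Put 18 in bin 4; 6 remain.
Put 2 in bin 4; 4 remain.
Put 13 in bin 5; 11 remain.
Put 6 in bin 3; 4 remain.
Put 2 in bin 3; 2 remain.
Put 4 in bin 4; 0 remain.
Put 14 in bin 6; 10 remain.
Put 4 in bin 6; 6 remain.
Put 14 in bin 7; 10 remain.
Put 13 in bin 8; 11 remain.
8 bins × 24 = 192; used 130; unused 62.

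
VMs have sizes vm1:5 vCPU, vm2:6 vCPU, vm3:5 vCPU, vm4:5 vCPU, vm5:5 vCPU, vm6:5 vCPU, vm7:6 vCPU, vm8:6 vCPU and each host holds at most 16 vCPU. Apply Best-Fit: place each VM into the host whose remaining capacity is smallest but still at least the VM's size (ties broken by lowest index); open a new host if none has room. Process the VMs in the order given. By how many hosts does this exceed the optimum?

Best-Fit: [5,6,5] [5,5,5] [6,6] → 3 hosts.
Total size 43 vCPU; any packing needs at least ⌈43/16⌉ = 3 hosts.
So 3 is already optimal.

0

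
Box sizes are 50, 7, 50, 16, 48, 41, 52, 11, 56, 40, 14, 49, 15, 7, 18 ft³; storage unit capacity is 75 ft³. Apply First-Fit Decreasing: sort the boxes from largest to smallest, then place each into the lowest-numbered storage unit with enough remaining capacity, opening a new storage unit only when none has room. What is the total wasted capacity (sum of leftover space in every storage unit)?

Sorted descending: 56, 52, 50, 50, 49, 48, 41, 40, 18, 16, 15, 14, 11, 7, 7.
storage unit 1: place 56 ft³, 19 ft³ left
storage unit 2: place 52 ft³, 23 ft³ left
storage unit 3: place 50 ft³, 25 ft³ left
storage unit 4: place 50 ft³, 25 ft³ left
storage unit 5: place 49 ft³, 26 ft³ left
storage unit 6: place 48 ft³, 27 ft³ left
storage unit 7: place 41 ft³, 34 ft³ left
storage unit 8: place 40 ft³, 35 ft³ left
storage unit 1: place 18 ft³, 1 ft³ left
storage unit 2: place 16 ft³, 7 ft³ left
storage unit 3: place 15 ft³, 10 ft³ left
storage unit 4: place 14 ft³, 11 ft³ left
storage unit 4: place 11 ft³, 0 ft³ left
storage unit 2: place 7 ft³, 0 ft³ left
storage unit 3: place 7 ft³, 3 ft³ left
8 storage units × 75 ft³ = 600 ft³; used 474 ft³; unused 126 ft³.

126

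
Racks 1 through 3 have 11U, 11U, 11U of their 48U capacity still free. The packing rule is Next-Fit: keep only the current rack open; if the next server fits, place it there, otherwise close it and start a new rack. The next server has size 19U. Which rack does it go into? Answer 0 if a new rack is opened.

0

Next-Fit only looks at rack 3, which has 11U free.
19U does not fit, so a new rack is opened.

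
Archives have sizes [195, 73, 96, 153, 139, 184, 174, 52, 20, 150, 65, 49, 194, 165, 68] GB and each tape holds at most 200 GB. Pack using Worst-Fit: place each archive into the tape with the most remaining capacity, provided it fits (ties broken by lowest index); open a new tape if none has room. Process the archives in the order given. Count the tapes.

tape 1: place 195 GB, 5 GB left
tape 2: place 73 GB, 127 GB left
tape 2: place 96 GB, 31 GB left
tape 3: place 153 GB, 47 GB left
tape 4: place 139 GB, 61 GB left
tape 5: place 184 GB, 16 GB left
tape 6: place 174 GB, 26 GB left
tape 4: place 52 GB, 9 GB left
tape 3: place 20 GB, 27 GB left
tape 7: place 150 GB, 50 GB left
tape 8: place 65 GB, 135 GB left
tape 8: place 49 GB, 86 GB left
tape 9: place 194 GB, 6 GB left
tape 10: place 165 GB, 35 GB left
tape 8: place 68 GB, 18 GB left
Final tapes: [195] [73,96] [153,20] [139,52] [184] [174] [150] [65,49,68] [194] [165].

10 tapes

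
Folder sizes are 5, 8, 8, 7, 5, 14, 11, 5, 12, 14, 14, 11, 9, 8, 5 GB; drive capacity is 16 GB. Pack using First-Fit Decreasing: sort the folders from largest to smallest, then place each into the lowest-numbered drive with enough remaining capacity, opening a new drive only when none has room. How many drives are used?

Sorted descending: 14, 14, 14, 12, 11, 11, 9, 8, 8, 8, 7, 5, 5, 5, 5.
14 GB → drive 1 (remaining 2 GB)
14 GB → drive 2 (remaining 2 GB)
14 GB → drive 3 (remaining 2 GB)
12 GB → drive 4 (remaining 4 GB)
11 GB → drive 5 (remaining 5 GB)
11 GB → drive 6 (remaining 5 GB)
9 GB → drive 7 (remaining 7 GB)
8 GB → drive 8 (remaining 8 GB)
8 GB → drive 8 (remaining 0 GB)
8 GB → drive 9 (remaining 8 GB)
7 GB → drive 7 (remaining 0 GB)
5 GB → drive 5 (remaining 0 GB)
5 GB → drive 6 (remaining 0 GB)
5 GB → drive 9 (remaining 3 GB)
5 GB → drive 10 (remaining 11 GB)
Final drives: [14] [14] [14] [12] [11,5] [11,5] [9,7] [8,8] [8,5] [5].

10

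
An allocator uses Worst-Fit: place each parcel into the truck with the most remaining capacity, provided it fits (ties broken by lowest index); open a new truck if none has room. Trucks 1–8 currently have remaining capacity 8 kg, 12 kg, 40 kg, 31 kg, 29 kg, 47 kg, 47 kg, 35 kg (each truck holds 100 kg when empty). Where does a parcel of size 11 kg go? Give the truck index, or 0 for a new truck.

Trucks with room: truck 2 (12 kg), truck 3 (40 kg), truck 4 (31 kg), truck 5 (29 kg), truck 6 (47 kg), truck 7 (47 kg), truck 8 (35 kg).
Most room is truck 6 with 47 kg free.

6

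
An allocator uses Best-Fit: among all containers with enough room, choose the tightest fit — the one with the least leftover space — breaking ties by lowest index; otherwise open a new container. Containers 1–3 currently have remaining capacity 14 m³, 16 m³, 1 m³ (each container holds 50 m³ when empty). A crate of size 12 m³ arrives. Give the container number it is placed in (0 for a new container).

Containers with room: container 1 (14 m³), container 2 (16 m³).
Tightest fit is container 1 with 14 m³ free.

1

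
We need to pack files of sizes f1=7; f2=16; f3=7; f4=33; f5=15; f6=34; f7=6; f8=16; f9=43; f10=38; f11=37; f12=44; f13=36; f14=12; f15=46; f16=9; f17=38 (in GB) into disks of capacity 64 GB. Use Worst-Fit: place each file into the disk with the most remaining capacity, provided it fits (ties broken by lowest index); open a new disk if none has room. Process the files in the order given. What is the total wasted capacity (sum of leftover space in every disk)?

139

disk 1: place f1 (7 GB), 57 GB left
disk 1: place f2 (16 GB), 41 GB left
disk 1: place f3 (7 GB), 34 GB left
disk 1: place f4 (33 GB), 1 GB left
disk 2: place f5 (15 GB), 49 GB left
disk 2: place f6 (34 GB), 15 GB left
disk 2: place f7 (6 GB), 9 GB left
disk 3: place f8 (16 GB), 48 GB left
disk 3: place f9 (43 GB), 5 GB left
disk 4: place f10 (38 GB), 26 GB left
disk 5: place f11 (37 GB), 27 GB left
disk 6: place f12 (44 GB), 20 GB left
disk 7: place f13 (36 GB), 28 GB left
disk 7: place f14 (12 GB), 16 GB left
disk 8: place f15 (46 GB), 18 GB left
disk 5: place f16 (9 GB), 18 GB left
disk 9: place f17 (38 GB), 26 GB left
9 disks × 64 GB = 576 GB; used 437 GB; unused 139 GB.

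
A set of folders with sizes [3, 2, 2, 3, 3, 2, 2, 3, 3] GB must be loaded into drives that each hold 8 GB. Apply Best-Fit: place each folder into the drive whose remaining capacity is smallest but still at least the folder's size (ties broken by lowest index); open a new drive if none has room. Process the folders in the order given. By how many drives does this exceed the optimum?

Best-Fit: [3,2,2] [3,3,2] [2,3,3] → 3 drives.
Total size 23 GB; any packing needs at least ⌈23/8⌉ = 3 drives.
So 3 is already optimal.

0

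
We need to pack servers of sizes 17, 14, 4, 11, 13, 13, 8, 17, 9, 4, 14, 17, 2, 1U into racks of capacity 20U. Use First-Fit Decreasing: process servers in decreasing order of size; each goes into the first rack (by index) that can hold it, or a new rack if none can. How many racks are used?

9

Sorted descending: 17, 17, 17, 14, 14, 13, 13, 11, 9, 8, 4, 4, 2, 1.
rack 1: place 17U, 3U left
rack 2: place 17U, 3U left
rack 3: place 17U, 3U left
rack 4: place 14U, 6U left
rack 5: place 14U, 6U left
rack 6: place 13U, 7U left
rack 7: place 13U, 7U left
rack 8: place 11U, 9U left
rack 8: place 9U, 0U left
rack 9: place 8U, 12U left
rack 4: place 4U, 2U left
rack 5: place 4U, 2U left
rack 1: place 2U, 1U left
rack 1: place 1U, 0U left
Final racks: [17,2,1] [17] [17] [14,4] [14,4] [13] [13] [11,9] [8].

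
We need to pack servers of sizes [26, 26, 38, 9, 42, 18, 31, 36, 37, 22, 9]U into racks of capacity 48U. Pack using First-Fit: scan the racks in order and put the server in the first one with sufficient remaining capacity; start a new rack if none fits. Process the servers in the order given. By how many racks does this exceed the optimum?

1

First-Fit: [26,9,9] [26,18] [38] [42] [31] [36] [37] [22] → 8 racks.
Total size 294U; any packing needs at least ⌈294/48⌉ = 7 racks.
An optimal packing achieves that bound: [42] [38,9] [37,9] [36] [31] [26,22] [26,18] → 7 racks.
Excess: 8 − 7 = 1.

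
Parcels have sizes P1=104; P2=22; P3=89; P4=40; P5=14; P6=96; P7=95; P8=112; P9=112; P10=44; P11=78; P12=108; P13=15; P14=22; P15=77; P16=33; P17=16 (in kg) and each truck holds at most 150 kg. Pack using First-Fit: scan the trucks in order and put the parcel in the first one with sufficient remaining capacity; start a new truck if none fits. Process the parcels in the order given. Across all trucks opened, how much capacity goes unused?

Put P1 (104 kg) in truck 1; 46 kg remain.
Put P2 (22 kg) in truck 1; 24 kg remain.
Put P3 (89 kg) in truck 2; 61 kg remain.
Put P4 (40 kg) in truck 2; 21 kg remain.
Put P5 (14 kg) in truck 1; 10 kg remain.
Put P6 (96 kg) in truck 3; 54 kg remain.
Put P7 (95 kg) in truck 4; 55 kg remain.
Put P8 (112 kg) in truck 5; 38 kg remain.
Put P9 (112 kg) in truck 6; 38 kg remain.
Put P10 (44 kg) in truck 3; 10 kg remain.
Put P11 (78 kg) in truck 7; 72 kg remain.
Put P12 (108 kg) in truck 8; 42 kg remain.
Put P13 (15 kg) in truck 2; 6 kg remain.
Put P14 (22 kg) in truck 4; 33 kg remain.
Put P15 (77 kg) in truck 9; 73 kg remain.
Put P16 (33 kg) in truck 4; 0 kg remain.
Put P17 (16 kg) in truck 5; 22 kg remain.
9 trucks × 150 kg = 1350 kg; used 1077 kg; unused 273 kg.

273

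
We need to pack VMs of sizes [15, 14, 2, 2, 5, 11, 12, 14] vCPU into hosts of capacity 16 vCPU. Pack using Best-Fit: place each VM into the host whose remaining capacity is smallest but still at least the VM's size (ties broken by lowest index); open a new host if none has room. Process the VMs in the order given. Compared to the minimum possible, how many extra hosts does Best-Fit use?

Best-Fit: [15] [14,2] [2,5] [11] [12] [14] → 6 hosts.
Total size 75 vCPU; any packing needs at least ⌈75/16⌉ = 5 hosts.
An optimal packing achieves that bound: [15] [14,2] [14,2] [12] [11,5] → 5 hosts.
Excess: 6 − 5 = 1.

1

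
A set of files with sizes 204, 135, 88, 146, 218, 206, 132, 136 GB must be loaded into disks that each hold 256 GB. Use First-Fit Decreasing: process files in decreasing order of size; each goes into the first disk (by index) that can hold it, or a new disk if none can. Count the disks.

Sorted descending: 218, 206, 204, 146, 136, 135, 132, 88.
Put 218 GB in disk 1; 38 GB remain.
Put 206 GB in disk 2; 50 GB remain.
Put 204 GB in disk 3; 52 GB remain.
Put 146 GB in disk 4; 110 GB remain.
Put 136 GB in disk 5; 120 GB remain.
Put 135 GB in disk 6; 121 GB remain.
Put 132 GB in disk 7; 124 GB remain.
Put 88 GB in disk 4; 22 GB remain.

7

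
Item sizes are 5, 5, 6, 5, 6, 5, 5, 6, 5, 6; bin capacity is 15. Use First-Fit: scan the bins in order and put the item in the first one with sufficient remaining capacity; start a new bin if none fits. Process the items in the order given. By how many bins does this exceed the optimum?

First-Fit: [5,5,5] [6,6] [5,5,5] [6,6] → 4 bins.
Total size 54; any packing needs at least ⌈54/15⌉ = 4 bins.
So 4 is already optimal.

0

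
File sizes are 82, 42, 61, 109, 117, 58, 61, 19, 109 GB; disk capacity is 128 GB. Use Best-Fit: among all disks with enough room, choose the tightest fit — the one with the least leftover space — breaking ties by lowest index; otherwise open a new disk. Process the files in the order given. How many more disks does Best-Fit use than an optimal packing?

0

Best-Fit: [82,42] [61,58] [109,19] [117] [61] [109] → 6 disks.
Total size 658 GB; any packing needs at least ⌈658/128⌉ = 6 disks.
So 6 is already optimal.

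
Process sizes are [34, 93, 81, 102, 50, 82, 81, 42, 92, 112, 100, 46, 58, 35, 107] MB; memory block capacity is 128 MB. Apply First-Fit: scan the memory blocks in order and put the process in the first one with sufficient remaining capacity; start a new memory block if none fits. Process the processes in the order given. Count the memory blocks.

11 memory blocks

Put 34 MB in memory block 1; 94 MB remain.
Put 93 MB in memory block 1; 1 MB remain.
Put 81 MB in memory block 2; 47 MB remain.
Put 102 MB in memory block 3; 26 MB remain.
Put 50 MB in memory block 4; 78 MB remain.
Put 82 MB in memory block 5; 46 MB remain.
Put 81 MB in memory block 6; 47 MB remain.
Put 42 MB in memory block 2; 5 MB remain.
Put 92 MB in memory block 7; 36 MB remain.
Put 112 MB in memory block 8; 16 MB remain.
Put 100 MB in memory block 9; 28 MB remain.
Put 46 MB in memory block 4; 32 MB remain.
Put 58 MB in memory block 10; 70 MB remain.
Put 35 MB in memory block 5; 11 MB remain.
Put 107 MB in memory block 11; 21 MB remain.
Final memory blocks: [34,93] [81,42] [102] [50,46] [82,35] [81] [92] [112] [100] [58] [107].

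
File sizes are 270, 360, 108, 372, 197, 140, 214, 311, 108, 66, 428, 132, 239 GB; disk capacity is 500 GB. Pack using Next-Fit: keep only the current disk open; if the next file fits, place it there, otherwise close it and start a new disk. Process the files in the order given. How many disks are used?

disk 1: place 270 GB, 230 GB left
disk 2: place 360 GB, 140 GB left
disk 2: place 108 GB, 32 GB left
disk 3: place 372 GB, 128 GB left
disk 4: place 197 GB, 303 GB left
disk 4: place 140 GB, 163 GB left
disk 5: place 214 GB, 286 GB left
disk 6: place 311 GB, 189 GB left
disk 6: place 108 GB, 81 GB left
disk 6: place 66 GB, 15 GB left
disk 7: place 428 GB, 72 GB left
disk 8: place 132 GB, 368 GB left
disk 8: place 239 GB, 129 GB left

8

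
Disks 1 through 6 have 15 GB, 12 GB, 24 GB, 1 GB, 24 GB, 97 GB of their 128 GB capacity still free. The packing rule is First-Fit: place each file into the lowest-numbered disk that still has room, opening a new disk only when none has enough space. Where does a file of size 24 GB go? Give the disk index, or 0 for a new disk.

Disks with room: disk 3 (24 GB), disk 5 (24 GB), disk 6 (97 GB).
The first with room is disk 3.

3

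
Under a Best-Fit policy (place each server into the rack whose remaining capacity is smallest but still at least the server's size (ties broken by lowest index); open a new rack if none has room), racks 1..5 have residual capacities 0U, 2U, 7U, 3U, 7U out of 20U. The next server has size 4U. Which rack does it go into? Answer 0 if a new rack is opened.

Racks with room: rack 3 (7U), rack 5 (7U).
Tightest fit is rack 3 with 7U free.

3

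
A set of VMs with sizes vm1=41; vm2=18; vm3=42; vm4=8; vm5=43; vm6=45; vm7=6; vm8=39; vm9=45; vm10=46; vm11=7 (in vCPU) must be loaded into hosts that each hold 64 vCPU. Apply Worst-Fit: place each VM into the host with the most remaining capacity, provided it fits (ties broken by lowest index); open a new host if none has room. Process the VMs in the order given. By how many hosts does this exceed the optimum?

Worst-Fit: [41,18] [42,8] [43,6] [45] [39,7] [45] [46] → 7 hosts.
7 VMs exceed 32 vCPU (half the capacity), and no two of those can share a host, so at least 7 hosts are needed.
So 7 is already optimal.

0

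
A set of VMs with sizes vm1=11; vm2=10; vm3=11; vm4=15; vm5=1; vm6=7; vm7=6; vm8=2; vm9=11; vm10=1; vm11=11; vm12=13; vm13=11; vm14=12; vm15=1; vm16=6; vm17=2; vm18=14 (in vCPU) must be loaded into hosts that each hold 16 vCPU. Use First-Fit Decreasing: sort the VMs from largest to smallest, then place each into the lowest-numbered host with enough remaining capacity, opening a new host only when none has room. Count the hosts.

Sorted descending: 15, 14, 13, 12, 11, 11, 11, 11, 11, 10, 7, 6, 6, 2, 2, 1, 1, 1.
Put 15 vCPU in host 1; 1 vCPU remain.
Put 14 vCPU in host 2; 2 vCPU remain.
Put 13 vCPU in host 3; 3 vCPU remain.
Put 12 vCPU in host 4; 4 vCPU remain.
Put 11 vCPU in host 5; 5 vCPU remain.
Put 11 vCPU in host 6; 5 vCPU remain.
Put 11 vCPU in host 7; 5 vCPU remain.
Put 11 vCPU in host 8; 5 vCPU remain.
Put 11 vCPU in host 9; 5 vCPU remain.
Put 10 vCPU in host 10; 6 vCPU remain.
Put 7 vCPU in host 11; 9 vCPU remain.
Put 6 vCPU in host 10; 0 vCPU remain.
Put 6 vCPU in host 11; 3 vCPU remain.
Put 2 vCPU in host 2; 0 vCPU remain.
Put 2 vCPU in host 3; 1 vCPU remain.
Put 1 vCPU in host 1; 0 vCPU remain.
Put 1 vCPU in host 3; 0 vCPU remain.
Put 1 vCPU in host 4; 3 vCPU remain.
Final hosts: [15,1] [14,2] [13,2,1] [12,1] [11] [11] [11] [11] [11] [10,6] [7,6].

11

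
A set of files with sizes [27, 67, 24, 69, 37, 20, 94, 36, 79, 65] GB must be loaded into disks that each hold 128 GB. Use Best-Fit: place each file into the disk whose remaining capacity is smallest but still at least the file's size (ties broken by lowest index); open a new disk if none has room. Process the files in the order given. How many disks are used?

Put 27 GB in disk 1; 101 GB remain.
Put 67 GB in disk 1; 34 GB remain.
Put 24 GB in disk 1; 10 GB remain.
Put 69 GB in disk 2; 59 GB remain.
Put 37 GB in disk 2; 22 GB remain.
Put 20 GB in disk 2; 2 GB remain.
Put 94 GB in disk 3; 34 GB remain.
Put 36 GB in disk 4; 92 GB remain.
Put 79 GB in disk 4; 13 GB remain.
Put 65 GB in disk 5; 63 GB remain.

5 disks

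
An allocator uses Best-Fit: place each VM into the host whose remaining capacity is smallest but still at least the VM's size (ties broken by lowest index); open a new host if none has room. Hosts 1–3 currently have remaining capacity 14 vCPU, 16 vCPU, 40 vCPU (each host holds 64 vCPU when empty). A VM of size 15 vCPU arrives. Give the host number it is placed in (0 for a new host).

Hosts with room: host 2 (16 vCPU), host 3 (40 vCPU).
Tightest fit is host 2 with 16 vCPU free.

2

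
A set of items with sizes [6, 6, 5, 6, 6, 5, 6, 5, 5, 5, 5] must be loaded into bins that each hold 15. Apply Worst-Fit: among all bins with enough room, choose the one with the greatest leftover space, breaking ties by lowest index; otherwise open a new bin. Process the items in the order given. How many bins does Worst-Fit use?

bin 1: place 6, 9 left
bin 1: place 6, 3 left
bin 2: place 5, 10 left
bin 2: place 6, 4 left
bin 3: place 6, 9 left
bin 3: place 5, 4 left
bin 4: place 6, 9 left
bin 4: place 5, 4 left
bin 5: place 5, 10 left
bin 5: place 5, 5 left
bin 5: place 5, 0 left

5 bins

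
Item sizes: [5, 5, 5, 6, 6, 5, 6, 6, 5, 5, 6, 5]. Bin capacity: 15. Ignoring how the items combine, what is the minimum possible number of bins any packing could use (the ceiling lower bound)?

5 bins

Total size = 5 + 5 + 5 + 6 + 6 + 5 + 6 + 6 + 5 + 5 + 6 + 5 = 65.
⌈65 / 15⌉ = 5.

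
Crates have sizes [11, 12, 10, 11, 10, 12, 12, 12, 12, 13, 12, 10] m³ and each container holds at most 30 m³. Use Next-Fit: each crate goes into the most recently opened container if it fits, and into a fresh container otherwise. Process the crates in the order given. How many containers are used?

Put 11 m³ in container 1; 19 m³ remain.
Put 12 m³ in container 1; 7 m³ remain.
Put 10 m³ in container 2; 20 m³ remain.
Put 11 m³ in container 2; 9 m³ remain.
Put 10 m³ in container 3; 20 m³ remain.
Put 12 m³ in container 3; 8 m³ remain.
Put 12 m³ in container 4; 18 m³ remain.
Put 12 m³ in container 4; 6 m³ remain.
Put 12 m³ in container 5; 18 m³ remain.
Put 13 m³ in container 5; 5 m³ remain.
Put 12 m³ in container 6; 18 m³ remain.
Put 10 m³ in container 6; 8 m³ remain.
Final containers: [11,12] [10,11] [10,12] [12,12] [12,13] [12,10].

6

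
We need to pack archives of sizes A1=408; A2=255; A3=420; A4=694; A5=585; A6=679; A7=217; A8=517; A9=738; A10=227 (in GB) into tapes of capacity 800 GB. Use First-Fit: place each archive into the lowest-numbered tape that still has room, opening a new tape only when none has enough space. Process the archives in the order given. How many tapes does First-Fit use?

7

Put A1 (408 GB) in tape 1; 392 GB remain.
Put A2 (255 GB) in tape 1; 137 GB remain.
Put A3 (420 GB) in tape 2; 380 GB remain.
Put A4 (694 GB) in tape 3; 106 GB remain.
Put A5 (585 GB) in tape 4; 215 GB remain.
Put A6 (679 GB) in tape 5; 121 GB remain.
Put A7 (217 GB) in tape 2; 163 GB remain.
Put A8 (517 GB) in tape 6; 283 GB remain.
Put A9 (738 GB) in tape 7; 62 GB remain.
Put A10 (227 GB) in tape 6; 56 GB remain.
Final tapes: [408,255] [420,217] [694] [585] [679] [517,227] [738].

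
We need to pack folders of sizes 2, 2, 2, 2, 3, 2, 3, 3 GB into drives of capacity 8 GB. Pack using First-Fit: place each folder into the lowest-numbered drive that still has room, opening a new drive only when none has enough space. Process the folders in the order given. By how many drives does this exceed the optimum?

0

First-Fit: [2,2,2,2] [3,2,3] [3] → 3 drives.
Total size 19 GB; any packing needs at least ⌈19/8⌉ = 3 drives.
So 3 is already optimal.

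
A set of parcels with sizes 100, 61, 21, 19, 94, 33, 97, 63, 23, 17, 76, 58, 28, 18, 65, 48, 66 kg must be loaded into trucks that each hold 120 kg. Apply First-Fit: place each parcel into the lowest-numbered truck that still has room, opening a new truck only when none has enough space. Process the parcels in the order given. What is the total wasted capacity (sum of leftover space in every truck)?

193

truck 1: place 100 kg, 20 kg left
truck 2: place 61 kg, 59 kg left
truck 2: place 21 kg, 38 kg left
truck 1: place 19 kg, 1 kg left
truck 3: place 94 kg, 26 kg left
truck 2: place 33 kg, 5 kg left
truck 4: place 97 kg, 23 kg left
truck 5: place 63 kg, 57 kg left
truck 3: place 23 kg, 3 kg left
truck 4: place 17 kg, 6 kg left
truck 6: place 76 kg, 44 kg left
truck 7: place 58 kg, 62 kg left
truck 5: place 28 kg, 29 kg left
truck 5: place 18 kg, 11 kg left
truck 8: place 65 kg, 55 kg left
truck 7: place 48 kg, 14 kg left
truck 9: place 66 kg, 54 kg left
9 trucks × 120 kg = 1080 kg; used 887 kg; unused 193 kg.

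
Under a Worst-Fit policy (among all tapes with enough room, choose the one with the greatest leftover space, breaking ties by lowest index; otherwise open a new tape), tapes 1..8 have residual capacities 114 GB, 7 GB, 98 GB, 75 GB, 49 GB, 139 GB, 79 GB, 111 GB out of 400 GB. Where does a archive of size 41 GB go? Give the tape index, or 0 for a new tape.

6

Tapes with room: tape 1 (114 GB), tape 3 (98 GB), tape 4 (75 GB), tape 5 (49 GB), tape 6 (139 GB), tape 7 (79 GB), tape 8 (111 GB).
Most room is tape 6 with 139 GB free.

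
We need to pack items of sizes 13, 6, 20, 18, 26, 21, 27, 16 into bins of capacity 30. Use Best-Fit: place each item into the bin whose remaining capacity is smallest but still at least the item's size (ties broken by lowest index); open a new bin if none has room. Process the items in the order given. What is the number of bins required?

7

13 → bin 1 (remaining 17)
6 → bin 1 (remaining 11)
20 → bin 2 (remaining 10)
18 → bin 3 (remaining 12)
26 → bin 4 (remaining 4)
21 → bin 5 (remaining 9)
27 → bin 6 (remaining 3)
16 → bin 7 (remaining 14)
Final bins: [13,6] [20] [18] [26] [21] [27] [16].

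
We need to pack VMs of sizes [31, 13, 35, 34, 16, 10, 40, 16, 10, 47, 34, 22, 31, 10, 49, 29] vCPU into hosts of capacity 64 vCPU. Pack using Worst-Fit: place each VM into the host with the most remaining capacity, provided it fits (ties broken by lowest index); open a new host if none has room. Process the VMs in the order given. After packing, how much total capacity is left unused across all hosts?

149

host 1: place 31 vCPU, 33 vCPU left
host 1: place 13 vCPU, 20 vCPU left
host 2: place 35 vCPU, 29 vCPU left
host 3: place 34 vCPU, 30 vCPU left
host 3: place 16 vCPU, 14 vCPU left
host 2: place 10 vCPU, 19 vCPU left
host 4: place 40 vCPU, 24 vCPU left
host 4: place 16 vCPU, 8 vCPU left
host 1: place 10 vCPU, 10 vCPU left
host 5: place 47 vCPU, 17 vCPU left
host 6: place 34 vCPU, 30 vCPU left
host 6: place 22 vCPU, 8 vCPU left
host 7: place 31 vCPU, 33 vCPU left
host 7: place 10 vCPU, 23 vCPU left
host 8: place 49 vCPU, 15 vCPU left
host 9: place 29 vCPU, 35 vCPU left
9 hosts × 64 vCPU = 576 vCPU; used 427 vCPU; unused 149 vCPU.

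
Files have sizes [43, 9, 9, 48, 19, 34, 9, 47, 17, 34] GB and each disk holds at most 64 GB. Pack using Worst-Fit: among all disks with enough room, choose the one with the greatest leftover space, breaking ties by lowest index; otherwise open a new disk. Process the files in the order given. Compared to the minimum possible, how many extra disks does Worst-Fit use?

Worst-Fit: [43,9,9] [48,9] [19,34] [47,17] [34] → 5 disks.
Total size 269 GB; any packing needs at least ⌈269/64⌉ = 5 disks.
So 5 is already optimal.

0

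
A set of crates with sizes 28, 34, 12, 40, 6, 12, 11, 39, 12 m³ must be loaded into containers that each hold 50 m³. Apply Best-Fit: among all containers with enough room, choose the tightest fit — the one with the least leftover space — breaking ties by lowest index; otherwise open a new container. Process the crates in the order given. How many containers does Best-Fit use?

5

28 m³ → container 1 (remaining 22 m³)
34 m³ → container 2 (remaining 16 m³)
12 m³ → container 2 (remaining 4 m³)
40 m³ → container 3 (remaining 10 m³)
6 m³ → container 3 (remaining 4 m³)
12 m³ → container 1 (remaining 10 m³)
11 m³ → container 4 (remaining 39 m³)
39 m³ → container 4 (remaining 0 m³)
12 m³ → container 5 (remaining 38 m³)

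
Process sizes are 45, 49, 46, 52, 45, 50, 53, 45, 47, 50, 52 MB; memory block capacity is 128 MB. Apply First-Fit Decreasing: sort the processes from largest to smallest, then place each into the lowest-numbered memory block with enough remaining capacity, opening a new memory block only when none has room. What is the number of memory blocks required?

6

Sorted descending: 53, 52, 52, 50, 50, 49, 47, 46, 45, 45, 45.
Put 53 MB in memory block 1; 75 MB remain.
Put 52 MB in memory block 1; 23 MB remain.
Put 52 MB in memory block 2; 76 MB remain.
Put 50 MB in memory block 2; 26 MB remain.
Put 50 MB in memory block 3; 78 MB remain.
Put 49 MB in memory block 3; 29 MB remain.
Put 47 MB in memory block 4; 81 MB remain.
Put 46 MB in memory block 4; 35 MB remain.
Put 45 MB in memory block 5; 83 MB remain.
Put 45 MB in memory block 5; 38 MB remain.
Put 45 MB in memory block 6; 83 MB remain.
Final memory blocks: [53,52] [52,50] [50,49] [47,46] [45,45] [45].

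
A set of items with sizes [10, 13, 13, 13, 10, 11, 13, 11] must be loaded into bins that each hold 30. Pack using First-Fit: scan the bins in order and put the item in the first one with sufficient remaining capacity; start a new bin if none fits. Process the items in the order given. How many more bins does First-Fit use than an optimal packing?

0

First-Fit: [10,13] [13,13] [10,11] [13,11] → 4 bins.
Total size 94; any packing needs at least ⌈94/30⌉ = 4 bins.
So 4 is already optimal.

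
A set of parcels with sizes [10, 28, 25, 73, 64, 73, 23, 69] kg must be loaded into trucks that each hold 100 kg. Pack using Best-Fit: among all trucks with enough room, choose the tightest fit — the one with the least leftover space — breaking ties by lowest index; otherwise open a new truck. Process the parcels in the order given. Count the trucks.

5

Put 10 kg in truck 1; 90 kg remain.
Put 28 kg in truck 1; 62 kg remain.
Put 25 kg in truck 1; 37 kg remain.
Put 73 kg in truck 2; 27 kg remain.
Put 64 kg in truck 3; 36 kg remain.
Put 73 kg in truck 4; 27 kg remain.
Put 23 kg in truck 2; 4 kg remain.
Put 69 kg in truck 5; 31 kg remain.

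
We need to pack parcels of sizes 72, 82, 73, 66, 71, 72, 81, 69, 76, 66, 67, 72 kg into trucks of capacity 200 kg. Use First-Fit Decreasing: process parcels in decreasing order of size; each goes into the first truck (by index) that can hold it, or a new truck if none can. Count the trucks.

Sorted descending: 82, 81, 76, 73, 72, 72, 72, 71, 69, 67, 66, 66.
truck 1: place 82 kg, 118 kg left
truck 1: place 81 kg, 37 kg left
truck 2: place 76 kg, 124 kg left
truck 2: place 73 kg, 51 kg left
truck 3: place 72 kg, 128 kg left
truck 3: place 72 kg, 56 kg left
truck 4: place 72 kg, 128 kg left
truck 4: place 71 kg, 57 kg left
truck 5: place 69 kg, 131 kg left
truck 5: place 67 kg, 64 kg left
truck 6: place 66 kg, 134 kg left
truck 6: place 66 kg, 68 kg left

6 trucks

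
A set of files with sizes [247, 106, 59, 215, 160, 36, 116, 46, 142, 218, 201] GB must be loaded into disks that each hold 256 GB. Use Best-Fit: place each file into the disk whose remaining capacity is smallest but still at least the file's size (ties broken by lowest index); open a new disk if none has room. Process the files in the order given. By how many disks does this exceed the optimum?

Best-Fit: [247] [106,59,46] [215,36] [160] [116] [142] [218] [201] → 8 disks.
Total size 1546 GB; any packing needs at least ⌈1546/256⌉ = 7 disks.
An optimal packing achieves that bound: [247] [218,36] [215] [201,46] [160,59] [142,106] [116] → 7 disks.
Excess: 8 − 7 = 1.

1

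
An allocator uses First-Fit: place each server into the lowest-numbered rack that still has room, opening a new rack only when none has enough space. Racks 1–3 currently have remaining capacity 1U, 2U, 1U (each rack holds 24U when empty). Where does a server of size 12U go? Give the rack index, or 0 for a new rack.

No rack has ≥ 12U free, so a new rack is opened.

0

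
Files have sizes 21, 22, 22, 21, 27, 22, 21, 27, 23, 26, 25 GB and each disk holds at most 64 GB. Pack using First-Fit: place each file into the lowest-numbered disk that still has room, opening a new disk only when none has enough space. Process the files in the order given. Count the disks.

5

21 GB → disk 1 (remaining 43 GB)
22 GB → disk 1 (remaining 21 GB)
22 GB → disk 2 (remaining 42 GB)
21 GB → disk 1 (remaining 0 GB)
27 GB → disk 2 (remaining 15 GB)
22 GB → disk 3 (remaining 42 GB)
21 GB → disk 3 (remaining 21 GB)
27 GB → disk 4 (remaining 37 GB)
23 GB → disk 4 (remaining 14 GB)
26 GB → disk 5 (remaining 38 GB)
25 GB → disk 5 (remaining 13 GB)
Final disks: [21,22,21] [22,27] [22,21] [27,23] [26,25].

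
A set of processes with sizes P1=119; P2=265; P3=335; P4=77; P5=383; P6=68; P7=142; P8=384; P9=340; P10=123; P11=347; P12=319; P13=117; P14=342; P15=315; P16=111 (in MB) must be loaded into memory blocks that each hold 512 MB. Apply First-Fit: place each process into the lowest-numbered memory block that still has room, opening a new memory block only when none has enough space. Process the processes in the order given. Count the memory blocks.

9 memory blocks

P1 (119 MB) → memory block 1 (remaining 393 MB)
P2 (265 MB) → memory block 1 (remaining 128 MB)
P3 (335 MB) → memory block 2 (remaining 177 MB)
P4 (77 MB) → memory block 1 (remaining 51 MB)
P5 (383 MB) → memory block 3 (remaining 129 MB)
P6 (68 MB) → memory block 2 (remaining 109 MB)
P7 (142 MB) → memory block 4 (remaining 370 MB)
P8 (384 MB) → memory block 5 (remaining 128 MB)
P9 (340 MB) → memory block 4 (remaining 30 MB)
P10 (123 MB) → memory block 3 (remaining 6 MB)
P11 (347 MB) → memory block 6 (remaining 165 MB)
P12 (319 MB) → memory block 7 (remaining 193 MB)
P13 (117 MB) → memory block 5 (remaining 11 MB)
P14 (342 MB) → memory block 8 (remaining 170 MB)
P15 (315 MB) → memory block 9 (remaining 197 MB)
P16 (111 MB) → memory block 6 (remaining 54 MB)
Final memory blocks: [119,265,77] [335,68] [383,123] [142,340] [384,117] [347,111] [319] [342] [315].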